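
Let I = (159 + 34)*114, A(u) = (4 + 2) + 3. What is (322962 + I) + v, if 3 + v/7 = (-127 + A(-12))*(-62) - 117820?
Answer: -428585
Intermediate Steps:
A(u) = 9 (A(u) = 6 + 3 = 9)
I = 22002 (I = 193*114 = 22002)
v = -773549 (v = -21 + 7*((-127 + 9)*(-62) - 117820) = -21 + 7*(-118*(-62) - 117820) = -21 + 7*(7316 - 117820) = -21 + 7*(-110504) = -21 - 773528 = -773549)
(322962 + I) + v = (322962 + 22002) - 773549 = 344964 - 773549 = -428585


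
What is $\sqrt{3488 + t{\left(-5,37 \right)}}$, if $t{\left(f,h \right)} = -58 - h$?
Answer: $3 \sqrt{377} \approx 58.249$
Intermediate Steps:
$\sqrt{3488 + t{\left(-5,37 \right)}} = \sqrt{3488 - 95} = \sqrt{3393} = 3 \sqrt{377}$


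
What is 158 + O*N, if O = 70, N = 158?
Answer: 11218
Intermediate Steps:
158 + O*N = 158 + 70*158 = 158 + 11060 = 11218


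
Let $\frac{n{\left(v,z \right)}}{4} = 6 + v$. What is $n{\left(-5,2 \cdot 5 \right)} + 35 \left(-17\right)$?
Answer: $-591$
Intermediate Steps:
$n{\left(v,z \right)} = 24 + 4 v$ ($n{\left(v,z \right)} = 4 \left(6 + v\right) = 24 + 4 v$)
$n{\left(-5,2 \cdot 5 \right)} + 35 \left(-17\right) = \left(24 + 4 \left(-5\right)\right) + 35 \left(-17\right) = \left(24 - 20\right) - 595 = 4 - 595 = -591$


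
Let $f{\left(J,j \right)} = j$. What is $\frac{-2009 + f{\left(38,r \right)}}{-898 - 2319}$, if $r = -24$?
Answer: $\frac{2033}{3217} \approx 0.63196$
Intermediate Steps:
$\frac{-2009 + f{\left(38,r \right)}}{-898 - 2319} = \frac{-2009 - 24}{-898 - 2319} = - \frac{2033}{-3217} = \left(-2033\right) \left(- \frac{1}{3217}\right) = \frac{2033}{3217}$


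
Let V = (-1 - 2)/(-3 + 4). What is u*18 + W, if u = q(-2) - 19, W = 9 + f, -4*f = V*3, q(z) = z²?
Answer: -1035/4 ≈ -258.75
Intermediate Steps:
V = -3 (V = -3/1 = -3*1 = -3)
f = 9/4 (f = -(-3)*3/4 = -¼*(-9) = 9/4 ≈ 2.2500)
W = 45/4 (W = 9 + 9/4 = 45/4 ≈ 11.250)
u = -15 (u = (-2)² - 19 = 4 - 19 = -15)
u*18 + W = -15*18 + 45/4 = -270 + 45/4 = -1035/4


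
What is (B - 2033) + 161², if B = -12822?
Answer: 11066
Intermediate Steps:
(B - 2033) + 161² = (-12822 - 2033) + 161² = -14855 + 25921 = 11066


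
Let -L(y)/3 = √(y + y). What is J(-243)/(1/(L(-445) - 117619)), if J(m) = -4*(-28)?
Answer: -13173328 - 336*I*√890 ≈ -1.3173e+7 - 10024.0*I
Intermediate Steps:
J(m) = 112
L(y) = -3*√2*√y (L(y) = -3*√(y + y) = -3*√2*√y)
J(-243)/(1/(L(-445) - 117619)) = 112/(1/(-3*√2*√(-445) - 117619)) = 112/(1/(-3*√2*I*√445 - 117619)) = 112/(1/(-3*I*√890 - 117619)) = 112/(1/(-117619 - 3*I*√890)) = 112*(-117619 - 3*I*√890) = -13173328 - 336*I*√890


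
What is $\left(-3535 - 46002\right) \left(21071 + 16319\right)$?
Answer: $-1852188430$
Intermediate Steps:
$\left(-3535 - 46002\right) \left(21071 + 16319\right) = \left(-49537\right) 37390 = -1852188430$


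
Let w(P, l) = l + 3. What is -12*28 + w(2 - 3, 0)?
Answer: -333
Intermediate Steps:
w(P, l) = 3 + l
-12*28 + w(2 - 3, 0) = -12*28 + (3 + 0) = -336 + 3 = -333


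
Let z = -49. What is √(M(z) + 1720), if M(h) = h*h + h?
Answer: 2*√1018 ≈ 63.812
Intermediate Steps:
M(h) = h + h² (M(h) = h² + h = h + h²)
√(M(z) + 1720) = √(-49*(1 - 49) + 1720) = √(-49*(-48) + 1720) = √(2352 + 1720) = √4072 = 2*√1018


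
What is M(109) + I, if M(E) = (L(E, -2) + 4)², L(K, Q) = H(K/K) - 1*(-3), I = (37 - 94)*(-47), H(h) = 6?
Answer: 2848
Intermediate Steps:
I = 2679 (I = -57*(-47) = 2679)
L(K, Q) = 9 (L(K, Q) = 6 - 1*(-3) = 6 + 3 = 9)
M(E) = 169 (M(E) = (9 + 4)² = 13² = 169)
M(109) + I = 169 + 2679 = 2848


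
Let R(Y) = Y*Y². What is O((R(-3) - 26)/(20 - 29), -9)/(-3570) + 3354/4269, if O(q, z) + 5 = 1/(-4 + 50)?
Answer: 183923827/233685060 ≈ 0.78706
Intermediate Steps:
R(Y) = Y³
O(q, z) = -229/46 (O(q, z) = -5 + 1/(-4 + 50) = -5 + 1/46 = -229/46)
O((R(-3) - 26)/(20 - 29), -9)/(-3570) + 3354/4269 = -229/46/(-3570) + 3354/4269 = -229/46*(-1/3570) + 3354*(1/4269) = 229/164220 + 1118/1423 = 183923827/233685060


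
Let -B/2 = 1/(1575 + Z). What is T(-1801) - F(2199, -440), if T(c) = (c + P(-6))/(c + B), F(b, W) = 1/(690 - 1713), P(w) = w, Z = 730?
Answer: 473898268/471865229 ≈ 1.0043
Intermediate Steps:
B = -2/2305 (B = -2/(1575 + 730) = -2/2305 ≈ -0.00086768)
F(b, W) = -1/1023 (F(b, W) = 1/(-1023) = -1/1023)
T(c) = (-6 + c)/(-2/2305 + c) (T(c) = (c - 6)/(c - 2/2305) = (-6 + c)/(-2/2305 + c))
T(-1801) - F(2199, -440) = 2305*(-6 - 1801)/(-2 + 2305*(-1801)) - 1*(-1/1023) = 2305*(-1807)/(-2 - 4151305) + 1/1023 = 2305*(-1807)/(-4151307) + 1/1023 = 2305*(-1/4151307)*(-1807) + 1/1023 = 4165135/4151307 + 1/1023 = 473898268/471865229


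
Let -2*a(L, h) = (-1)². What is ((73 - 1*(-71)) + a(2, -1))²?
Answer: 82369/4 ≈ 20592.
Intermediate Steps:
a(L, h) = -½ (a(L, h) = -½*(-1)² = -½*1 = -½)
((73 - 1*(-71)) + a(2, -1))² = ((73 - 1*(-71)) - ½)² = ((73 + 71) - ½)² = (144 - ½)² = (287/2)² = 82369/4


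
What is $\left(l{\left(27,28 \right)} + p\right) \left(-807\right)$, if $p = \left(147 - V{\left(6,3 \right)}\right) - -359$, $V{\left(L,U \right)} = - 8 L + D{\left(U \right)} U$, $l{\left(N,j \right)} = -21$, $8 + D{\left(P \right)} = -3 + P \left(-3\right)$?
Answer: $-478551$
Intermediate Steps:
$D{\left(P \right)} = -11 - 3 P$ ($D{\left(P \right)} = -8 + \left(-3 + P \left(-3\right)\right) = -8 - \left(3 + 3 P\right) = -11 - 3 P$)
$V{\left(L,U \right)} = - 8 L + U \left(-11 - 3 U\right)$ ($V{\left(L,U \right)} = - 8 L + \left(-11 - 3 U\right) U = - 8 L + U \left(-11 - 3 U\right)$)
$p = 614$ ($p = \left(147 - \left(\left(-8\right) 6 - 3 \left(11 + 3 \cdot 3\right)\right)\right) - -359 = \left(147 - \left(-48 - 3 \left(11 + 9\right)\right)\right) + 359 = \left(147 - \left(-48 - 3 \cdot 20\right)\right) + 359 = \left(147 - \left(-48 - 60\right)\right) + 359 = \left(147 - -108\right) + 359 = \left(147 + 108\right) + 359 = 255 + 359 = 614$)
$\left(l{\left(27,28 \right)} + p\right) \left(-807\right) = \left(-21 + 614\right) \left(-807\right) = 593 \left(-807\right) = -478551$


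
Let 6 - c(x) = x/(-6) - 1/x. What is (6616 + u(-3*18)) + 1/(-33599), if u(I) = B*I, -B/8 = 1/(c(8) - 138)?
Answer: 696089295307/105265667 ≈ 6612.7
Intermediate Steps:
c(x) = 6 + 1/x + x/6 (c(x) = 6 - (x/(-6) - 1/x) = 6 - (x*(-⅙) - 1/x) = 6 - (-x/6 - 1/x) = 6 - (-1/x - x/6) = 6 + (1/x + x/6) = 6 + 1/x + x/6)
B = 192/3133 (B = -8/((6 + 1/8 + (⅙)*8) - 138) = -8/((6 + ⅛ + 4/3) - 138) = -8/(179/24 - 138) = -8/(-3133/24) = -8*(-24/3133) = 192/3133 ≈ 0.061283)
u(I) = 192*I/3133
(6616 + u(-3*18)) + 1/(-33599) = (6616 + 192*(-3*18)/3133) + 1/(-33599) = (6616 + (192/3133)*(-54)) - 1/33599 = (6616 - 10368/3133) - 1/33599 = 20717560/3133 - 1/33599 = 696089295307/105265667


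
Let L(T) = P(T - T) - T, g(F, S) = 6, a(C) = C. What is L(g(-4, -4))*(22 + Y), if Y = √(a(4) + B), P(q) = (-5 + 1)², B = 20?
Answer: 220 + 20*√6 ≈ 268.99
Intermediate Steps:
P(q) = 16 (P(q) = (-4)² = 16)
L(T) = 16 - T
Y = 2*√6 (Y = √(4 + 20) = √24 = 2*√6 ≈ 4.8990)
L(g(-4, -4))*(22 + Y) = (16 - 1*6)*(22 + 2*√6) = (16 - 6)*(22 + 2*√6) = 10*(22 + 2*√6) = 220 + 20*√6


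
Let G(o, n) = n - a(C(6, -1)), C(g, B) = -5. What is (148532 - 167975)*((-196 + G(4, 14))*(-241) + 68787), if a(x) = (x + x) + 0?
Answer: -2143376877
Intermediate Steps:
a(x) = 2*x (a(x) = 2*x + 0 = 2*x)
G(o, n) = 10 + n (G(o, n) = n - 2*(-5) = n - 1*(-10) = n + 10 = 10 + n)
(148532 - 167975)*((-196 + G(4, 14))*(-241) + 68787) = (148532 - 167975)*((-196 + (10 + 14))*(-241) + 68787) = -19443*((-196 + 24)*(-241) + 68787) = -19443*(-172*(-241) + 68787) = -19443*(41452 + 68787) = -19443*110239 = -2143376877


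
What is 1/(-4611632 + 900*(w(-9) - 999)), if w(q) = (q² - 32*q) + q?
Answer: -1/5186732 ≈ -1.9280e-7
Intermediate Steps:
w(q) = q² - 31*q
1/(-4611632 + 900*(w(-9) - 999)) = 1/(-4611632 + 900*(-9*(-31 - 9) - 999)) = 1/(-4611632 + 900*(-9*(-40) - 999)) = 1/(-4611632 + 900*(360 - 999)) = 1/(-4611632 + 900*(-639)) = 1/(-4611632 - 575100) = 1/(-5186732) = -1/5186732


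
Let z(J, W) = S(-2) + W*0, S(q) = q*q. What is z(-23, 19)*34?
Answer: 136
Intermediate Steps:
S(q) = q**2
z(J, W) = 4 (z(J, W) = (-2)**2 + W*0 = 4 + 0 = 4)
z(-23, 19)*34 = 4*34 = 136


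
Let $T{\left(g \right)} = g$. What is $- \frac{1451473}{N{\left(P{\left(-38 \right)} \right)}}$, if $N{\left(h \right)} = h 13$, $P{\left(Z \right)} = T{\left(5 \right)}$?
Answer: $- \frac{1451473}{65} \approx -22330.0$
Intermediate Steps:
$P{\left(Z \right)} = 5$
$N{\left(h \right)} = 13 h$
$- \frac{1451473}{N{\left(P{\left(-38 \right)} \right)}} = - \frac{1451473}{13 \cdot 5} = - \frac{1451473}{65}$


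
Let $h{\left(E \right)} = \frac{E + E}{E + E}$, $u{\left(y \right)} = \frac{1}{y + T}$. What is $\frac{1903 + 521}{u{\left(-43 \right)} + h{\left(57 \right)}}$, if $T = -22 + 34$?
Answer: $\frac{12524}{5} \approx 2504.8$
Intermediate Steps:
$T = 12$
$u{\left(y \right)} = \frac{1}{12 + y}$ ($u{\left(y \right)} = \frac{1}{y + 12} = \frac{1}{12 + y}$)
$h{\left(E \right)} = 1$ ($h{\left(E \right)} = \frac{2 E}{2 E} = 2 E \frac{1}{2 E} = 1$)
$\frac{1903 + 521}{u{\left(-43 \right)} + h{\left(57 \right)}} = \frac{1903 + 521}{\frac{1}{12 - 43} + 1} = \frac{2424}{\frac{1}{-31} + 1} = \frac{2424}{- \frac{1}{31} + 1} = \frac{2424}{\frac{30}{31}} = 2424 \cdot \frac{31}{30} = \frac{12524}{5}$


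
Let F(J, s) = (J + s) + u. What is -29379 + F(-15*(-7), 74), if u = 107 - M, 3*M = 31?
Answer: -87310/3 ≈ -29103.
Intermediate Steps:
M = 31/3 (M = (⅓)*31 = 31/3 ≈ 10.333)
u = 290/3 (u = 107 - 1*31/3 = 107 - 31/3 = 290/3 ≈ 96.667)
F(J, s) = 290/3 + J + s (F(J, s) = (J + s) + 290/3 = 290/3 + J + s)
-29379 + F(-15*(-7), 74) = -29379 + (290/3 - 15*(-7) + 74) = -29379 + (290/3 + 105 + 74) = -29379 + 827/3 = -87310/3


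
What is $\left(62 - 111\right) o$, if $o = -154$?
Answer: $7546$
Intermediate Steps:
$\left(62 - 111\right) o = \left(62 - 111\right) \left(-154\right) = \left(-49\right) \left(-154\right) = 7546$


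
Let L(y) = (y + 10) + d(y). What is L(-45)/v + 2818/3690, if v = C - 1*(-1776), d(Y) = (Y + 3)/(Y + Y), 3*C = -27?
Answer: 808663/1086705 ≈ 0.74414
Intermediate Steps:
C = -9 (C = (⅓)*(-27) = -9)
d(Y) = (3 + Y)/(2*Y) (d(Y) = (3 + Y)/((2*Y)) = (3 + Y)*(1/(2*Y)) = (3 + Y)/(2*Y))
L(y) = 10 + y + (3 + y)/(2*y) (L(y) = (y + 10) + (3 + y)/(2*y) = (10 + y) + (3 + y)/(2*y) = 10 + y + (3 + y)/(2*y))
v = 1767 (v = -9 - 1*(-1776) = -9 + 1776 = 1767)
L(-45)/v + 2818/3690 = (21/2 - 45 + (3/2)/(-45))/1767 + 2818/3690 = (21/2 - 45 + (3/2)*(-1/45))*(1/1767) + 2818*(1/3690) = (21/2 - 45 - 1/30)*(1/1767) + 1409/1845 = -518/15*1/1767 + 1409/1845 = -518/26505 + 1409/1845 = 808663/1086705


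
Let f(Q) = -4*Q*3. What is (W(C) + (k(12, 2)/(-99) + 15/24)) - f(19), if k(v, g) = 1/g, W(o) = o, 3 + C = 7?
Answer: 184235/792 ≈ 232.62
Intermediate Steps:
C = 4 (C = -3 + 7 = 4)
f(Q) = -12*Q
(W(C) + (k(12, 2)/(-99) + 15/24)) - f(19) = (4 + (1/(2*(-99)) + 15/24)) - (-12)*19 = (4 + ((½)*(-1/99) + 15*(1/24))) - 1*(-228) = (4 + (-1/198 + 5/8)) + 228 = (4 + 491/792) + 228 = 3659/792 + 228 = 184235/792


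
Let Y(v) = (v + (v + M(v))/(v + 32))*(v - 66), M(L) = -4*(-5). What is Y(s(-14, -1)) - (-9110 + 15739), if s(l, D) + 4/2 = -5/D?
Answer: -34297/5 ≈ -6859.4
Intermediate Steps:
M(L) = 20
s(l, D) = -2 - 5/D
Y(v) = (-66 + v)*(v + (20 + v)/(32 + v)) (Y(v) = (v + (v + 20)/(v + 32))*(v - 66) = (v + (20 + v)/(32 + v))*(-66 + v) = (-66 + v)*(v + (20 + v)/(32 + v)))
Y(s(-14, -1)) - (-9110 + 15739) = (-1320 + (-2 - 5/(-1))**3 - 2158*(-2 - 5/(-1)) - 33*(-2 - 5/(-1))**2)/(32 + (-2 - 5/(-1))) - (-9110 + 15739) = (-1320 + (-2 - 5*(-1))**3 - 2158*(-2 - 5*(-1)) - 33*(-2 - 5*(-1))**2)/(32 + (-2 - 5*(-1))) - 1*6629 = (-1320 + (-2 + 5)**3 - 2158*(-2 + 5) - 33*(-2 + 5)**2)/(32 + (-2 + 5)) - 6629 = (-1320 + 3**3 - 2158*3 - 33*3**2)/(32 + 3) - 6629 = (-1320 + 27 - 6474 - 33*9)/35 - 6629 = (-1320 + 27 - 6474 - 297)/35 - 6629 = (1/35)*(-8064) - 6629 = -1152/5 - 6629 = -34297/5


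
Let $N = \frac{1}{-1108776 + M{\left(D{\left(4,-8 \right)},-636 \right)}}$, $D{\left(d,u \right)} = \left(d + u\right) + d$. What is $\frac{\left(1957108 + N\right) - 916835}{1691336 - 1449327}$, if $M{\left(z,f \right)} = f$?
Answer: $\frac{1154091349475}{268487688708} \approx 4.2985$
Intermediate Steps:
$D{\left(d,u \right)} = u + 2 d$
$N = - \frac{1}{1109412}$ ($N = \frac{1}{-1108776 - 636} = \frac{1}{-1109412} = - \frac{1}{1109412} \approx -9.0138 \cdot 10^{-7}$)
$\frac{\left(1957108 + N\right) - 916835}{1691336 - 1449327} = \frac{\left(1957108 - \frac{1}{1109412}\right) - 916835}{1691336 - 1449327} = \frac{\frac{2171239100495}{1109412} - 916835}{242009} = \frac{1154091349475}{1109412} \cdot \frac{1}{242009} = \frac{1154091349475}{268487688708}$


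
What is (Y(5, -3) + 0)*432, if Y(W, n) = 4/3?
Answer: 576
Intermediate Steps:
Y(W, n) = 4/3 (Y(W, n) = 4*(⅓) = 4/3)
(Y(5, -3) + 0)*432 = (4/3 + 0)*432 = (4/3)*432 = 576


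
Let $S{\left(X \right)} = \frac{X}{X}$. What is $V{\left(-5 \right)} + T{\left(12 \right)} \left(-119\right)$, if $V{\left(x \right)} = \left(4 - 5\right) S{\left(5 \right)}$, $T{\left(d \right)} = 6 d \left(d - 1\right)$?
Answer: $-94249$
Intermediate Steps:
$T{\left(d \right)} = 6 d \left(-1 + d\right)$
$S{\left(X \right)} = 1$
$V{\left(x \right)} = -1$ ($V{\left(x \right)} = \left(4 - 5\right) 1 = \left(-1\right) 1 = -1$)
$V{\left(-5 \right)} + T{\left(12 \right)} \left(-119\right) = -1 + 6 \cdot 12 \left(-1 + 12\right) \left(-119\right) = -1 + 6 \cdot 12 \cdot 11 \left(-119\right) = -1 + 792 \left(-119\right) = -1 - 94248 = -94249$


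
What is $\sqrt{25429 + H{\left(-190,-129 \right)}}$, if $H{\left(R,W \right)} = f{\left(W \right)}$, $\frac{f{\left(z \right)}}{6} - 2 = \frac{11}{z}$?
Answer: $\frac{3 \sqrt{5226607}}{43} \approx 159.5$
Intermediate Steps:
$f{\left(z \right)} = 12 + \frac{66}{z}$ ($f{\left(z \right)} = 12 + 6 \frac{11}{z} = 12 + \frac{66}{z}$)
$H{\left(R,W \right)} = 12 + \frac{66}{W}$
$\sqrt{25429 + H{\left(-190,-129 \right)}} = \sqrt{25429 + \left(12 + \frac{66}{-129}\right)} = \sqrt{25429 + \left(12 + 66 \left(- \frac{1}{129}\right)\right)} = \sqrt{25429 + \left(12 - \frac{22}{43}\right)} = \sqrt{25429 + \frac{494}{43}} = \sqrt{\frac{1093941}{43}} = \frac{3 \sqrt{5226607}}{43}$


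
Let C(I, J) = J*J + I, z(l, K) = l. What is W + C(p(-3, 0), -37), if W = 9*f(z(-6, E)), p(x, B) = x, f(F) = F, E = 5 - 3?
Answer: 1312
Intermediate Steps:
E = 2
C(I, J) = I + J² (C(I, J) = J² + I = I + J²)
W = -54 (W = 9*(-6) = -54)
W + C(p(-3, 0), -37) = -54 + (-3 + (-37)²) = -54 + (-3 + 1369) = -54 + 1366 = 1312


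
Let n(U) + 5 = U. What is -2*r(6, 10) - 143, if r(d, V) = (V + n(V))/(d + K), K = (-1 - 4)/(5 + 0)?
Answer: -149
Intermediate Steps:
K = -1 (K = -5/5 = -5*⅕ = -1)
n(U) = -5 + U
r(d, V) = (-5 + 2*V)/(-1 + d) (r(d, V) = (V + (-5 + V))/(d - 1) = (-5 + 2*V)/(-1 + d))
-2*r(6, 10) - 143 = -2*(-5 + 2*10)/(-1 + 6) - 143 = -2*(-5 + 20)/5 - 143 = -2*15/5 - 143 = -2*3 - 143 = -6 - 143 = -149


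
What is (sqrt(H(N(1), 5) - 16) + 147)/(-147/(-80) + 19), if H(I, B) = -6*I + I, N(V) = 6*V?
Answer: 11760/1667 + 80*I*sqrt(46)/1667 ≈ 7.0546 + 0.32549*I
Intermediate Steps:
H(I, B) = -5*I
(sqrt(H(N(1), 5) - 16) + 147)/(-147/(-80) + 19) = (sqrt(-30 - 16) + 147)/(-147/(-80) + 19) = (sqrt(-5*6 - 16) + 147)/(-147*(-1/80) + 19) = (sqrt(-30 - 16) + 147)/(147/80 + 19) = (sqrt(-46) + 147)/(1667/80) = 80*(I*sqrt(46) + 147)/1667 = 80*(147 + I*sqrt(46))/1667 = 11760/1667 + 80*I*sqrt(46)/1667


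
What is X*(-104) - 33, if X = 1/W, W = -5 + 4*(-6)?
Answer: -853/29 ≈ -29.414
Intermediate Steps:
W = -29 (W = -5 - 24 = -29)
X = -1/29 (X = 1/(-29) = -1/29 ≈ -0.034483)
X*(-104) - 33 = -1/29*(-104) - 33 = 104/29 - 33 = -853/29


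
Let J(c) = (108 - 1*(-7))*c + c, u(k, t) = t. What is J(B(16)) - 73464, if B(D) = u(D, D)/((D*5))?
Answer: -367204/5 ≈ -73441.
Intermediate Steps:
B(D) = 1/5 (B(D) = D/((D*5)) = D/((5*D)) = D*(1/(5*D)) = 1/5)
J(c) = 116*c (J(c) = (108 + 7)*c + c = 115*c + c = 116*c)
J(B(16)) - 73464 = 116*(1/5) - 73464 = 116/5 - 73464 = -367204/5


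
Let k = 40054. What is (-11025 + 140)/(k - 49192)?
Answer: 10885/9138 ≈ 1.1912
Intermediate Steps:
(-11025 + 140)/(k - 49192) = (-11025 + 140)/(40054 - 49192) = -10885/(-9138) = -10885*(-1/9138) = 10885/9138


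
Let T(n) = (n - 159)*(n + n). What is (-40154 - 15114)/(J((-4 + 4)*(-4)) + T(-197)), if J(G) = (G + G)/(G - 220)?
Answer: -13817/35066 ≈ -0.39403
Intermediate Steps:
J(G) = 2*G/(-220 + G) (J(G) = (2*G)/(-220 + G) = 2*G/(-220 + G))
T(n) = 2*n*(-159 + n) (T(n) = (-159 + n)*(2*n) = 2*n*(-159 + n))
(-40154 - 15114)/(J((-4 + 4)*(-4)) + T(-197)) = (-40154 - 15114)/(2*((-4 + 4)*(-4))/(-220 + (-4 + 4)*(-4)) + 2*(-197)*(-159 - 197)) = -55268/(2*(0*(-4))/(-220 + 0*(-4)) + 2*(-197)*(-356)) = -55268/(2*0/(-220 + 0) + 140264) = -55268/(2*0/(-220) + 140264) = -55268/(2*0*(-1/220) + 140264) = -55268/(0 + 140264) = -55268/140264 = -55268*1/140264 = -13817/35066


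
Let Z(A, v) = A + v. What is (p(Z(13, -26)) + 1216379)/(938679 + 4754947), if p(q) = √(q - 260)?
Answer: 1216379/5693626 + I*√273/5693626 ≈ 0.21364 + 2.902e-6*I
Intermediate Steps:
p(q) = √(-260 + q)
(p(Z(13, -26)) + 1216379)/(938679 + 4754947) = (√(-260 + (13 - 26)) + 1216379)/(938679 + 4754947) = (√(-260 - 13) + 1216379)/5693626 = (√(-273) + 1216379)*(1/5693626) = (I*√273 + 1216379)*(1/5693626) = (1216379 + I*√273)*(1/5693626) = 1216379/5693626 + I*√273/5693626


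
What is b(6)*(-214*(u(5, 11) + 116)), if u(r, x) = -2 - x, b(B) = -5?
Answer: 110210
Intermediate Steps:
b(6)*(-214*(u(5, 11) + 116)) = -(-1070)*((-2 - 1*11) + 116) = -(-1070)*((-2 - 11) + 116) = -(-1070)*(-13 + 116) = -(-1070)*103 = -5*(-22042) = 110210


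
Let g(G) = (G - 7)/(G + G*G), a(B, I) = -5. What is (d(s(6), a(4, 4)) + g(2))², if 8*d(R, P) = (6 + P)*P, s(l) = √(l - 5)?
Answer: 1225/576 ≈ 2.1267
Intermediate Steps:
s(l) = √(-5 + l)
g(G) = (-7 + G)/(G + G²)
d(R, P) = P*(6 + P)/8 (d(R, P) = ((6 + P)*P)/8 = (P*(6 + P))/8 = P*(6 + P)/8)
(d(s(6), a(4, 4)) + g(2))² = ((⅛)*(-5)*(6 - 5) + (-7 + 2)/(2*(1 + 2)))² = ((⅛)*(-5)*1 + (½)*(-5)/3)² = (-5/8 + (½)*(⅓)*(-5))² = (-5/8 - ⅚)² = (-35/24)² = 1225/576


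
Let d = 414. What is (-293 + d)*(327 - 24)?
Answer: 36663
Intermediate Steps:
(-293 + d)*(327 - 24) = (-293 + 414)*(327 - 24) = 121*303 = 36663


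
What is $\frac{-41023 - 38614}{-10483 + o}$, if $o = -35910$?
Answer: $\frac{79637}{46393} \approx 1.7166$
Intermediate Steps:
$\frac{-41023 - 38614}{-10483 + o} = \frac{-41023 - 38614}{-10483 - 35910} = - \frac{79637}{-46393} = \left(-79637\right) \left(- \frac{1}{46393}\right) = \frac{79637}{46393}$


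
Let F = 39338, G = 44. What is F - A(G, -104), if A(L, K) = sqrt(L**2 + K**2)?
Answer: 39338 - 4*sqrt(797) ≈ 39225.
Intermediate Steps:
A(L, K) = sqrt(K**2 + L**2)
F - A(G, -104) = 39338 - sqrt((-104)**2 + 44**2) = 39338 - sqrt(10816 + 1936) = 39338 - sqrt(12752) = 39338 - 4*sqrt(797)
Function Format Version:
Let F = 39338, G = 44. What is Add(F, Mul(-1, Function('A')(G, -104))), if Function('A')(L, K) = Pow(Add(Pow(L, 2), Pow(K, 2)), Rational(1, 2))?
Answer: Add(39338, Mul(-4, Pow(797, Rational(1, 2)))) ≈ 39225.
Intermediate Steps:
Function('A')(L, K) = Pow(Add(Pow(K, 2), Pow(L, 2)), Rational(1, 2))
Add(F, Mul(-1, Function('A')(G, -104))) = Add(39338, Mul(-1, Pow(Add(Pow(-104, 2), Pow(44, 2)), Rational(1, 2)))) = Add(39338, Mul(-1, Pow(Add(10816, 1936), Rational(1, 2)))) = Add(39338, Mul(-1, Pow(12752, Rational(1, 2)))) = Add(39338, Mul(-1, Mul(4, Pow(797, Rational(1, 2))))) = Add(39338, Mul(-4, Pow(797, Rational(1, 2))))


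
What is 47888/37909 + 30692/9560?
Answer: 405328077/90602510 ≈ 4.4737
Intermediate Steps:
47888/37909 + 30692/9560 = 47888*(1/37909) + 30692*(1/9560) = 47888/37909 + 7673/2390 = 405328077/90602510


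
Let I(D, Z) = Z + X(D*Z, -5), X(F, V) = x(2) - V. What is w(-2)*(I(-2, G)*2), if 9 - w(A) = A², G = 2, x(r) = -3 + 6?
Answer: 100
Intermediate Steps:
x(r) = 3
X(F, V) = 3 - V
I(D, Z) = 8 + Z (I(D, Z) = Z + (3 - 1*(-5)) = Z + (3 + 5) = Z + 8 = 8 + Z)
w(A) = 9 - A²
w(-2)*(I(-2, G)*2) = (9 - 1*(-2)²)*((8 + 2)*2) = (9 - 1*4)*(10*2) = (9 - 4)*20 = 5*20 = 100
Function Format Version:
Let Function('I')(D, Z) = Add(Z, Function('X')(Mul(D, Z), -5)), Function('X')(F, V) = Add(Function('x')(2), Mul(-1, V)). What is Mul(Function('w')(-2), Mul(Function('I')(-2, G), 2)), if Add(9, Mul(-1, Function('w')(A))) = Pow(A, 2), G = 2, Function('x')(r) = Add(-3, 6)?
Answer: 100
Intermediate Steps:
Function('x')(r) = 3
Function('X')(F, V) = Add(3, Mul(-1, V))
Function('I')(D, Z) = Add(8, Z) (Function('I')(D, Z) = Add(Z, Add(3, Mul(-1, -5))) = Add(Z, Add(3, 5)) = Add(Z, 8) = Add(8, Z))
Function('w')(A) = Add(9, Mul(-1, Pow(A, 2)))
Mul(Function('w')(-2), Mul(Function('I')(-2, G), 2)) = Mul(Add(9, Mul(-1, Pow(-2, 2))), Mul(Add(8, 2), 2)) = Mul(Add(9, Mul(-1, 4)), Mul(10, 2)) = Mul(Add(9, -4), 20) = Mul(5, 20) = 100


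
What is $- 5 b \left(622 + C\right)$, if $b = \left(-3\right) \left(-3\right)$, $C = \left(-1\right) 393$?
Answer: $-10305$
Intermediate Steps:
$C = -393$
$b = 9$
$- 5 b \left(622 + C\right) = \left(-5\right) 9 \left(622 - 393\right) = \left(-45\right) 229 = -10305$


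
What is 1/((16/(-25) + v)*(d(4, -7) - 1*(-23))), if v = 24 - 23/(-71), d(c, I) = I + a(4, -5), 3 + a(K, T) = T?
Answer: 1775/336312 ≈ 0.0052778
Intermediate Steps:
a(K, T) = -3 + T
d(c, I) = -8 + I (d(c, I) = I + (-3 - 5) = I - 8 = -8 + I)
v = 1727/71 (v = 24 - 23*(-1)/71 = 24 - 1*(-23/71) = 24 + 23/71 = 1727/71 ≈ 24.324)
1/((16/(-25) + v)*(d(4, -7) - 1*(-23))) = 1/((16/(-25) + 1727/71)*((-8 - 7) - 1*(-23))) = 1/((16*(-1/25) + 1727/71)*(-15 + 23)) = 1/((-16/25 + 1727/71)*8) = 1/((42039/1775)*8) = 1/(336312/1775) = 1775/336312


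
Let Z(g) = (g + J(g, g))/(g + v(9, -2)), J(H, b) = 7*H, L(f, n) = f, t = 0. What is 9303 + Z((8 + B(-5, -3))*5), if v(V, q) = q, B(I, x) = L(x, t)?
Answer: 214169/23 ≈ 9311.7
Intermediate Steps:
B(I, x) = x
Z(g) = 8*g/(-2 + g) (Z(g) = (g + 7*g)/(g - 2) = (8*g)/(-2 + g) = 8*g/(-2 + g))
9303 + Z((8 + B(-5, -3))*5) = 9303 + 8*((8 - 3)*5)/(-2 + (8 - 3)*5) = 9303 + 8*(5*5)/(-2 + 5*5) = 9303 + 8*25/(-2 + 25) = 9303 + 8*25/23 = 9303 + 8*25*(1/23) = 9303 + 200/23 = 214169/23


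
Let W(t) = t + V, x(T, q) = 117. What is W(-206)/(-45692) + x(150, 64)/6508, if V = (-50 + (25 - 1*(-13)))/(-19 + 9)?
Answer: 8348503/371704420 ≈ 0.022460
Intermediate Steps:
V = 6/5 (V = (-50 + (25 + 13))/(-10) = (-50 + 38)*(-⅒) = -12*(-⅒) = 6/5 ≈ 1.2000)
W(t) = 6/5 + t (W(t) = t + 6/5 = 6/5 + t)
W(-206)/(-45692) + x(150, 64)/6508 = (6/5 - 206)/(-45692) + 117/6508 = -1024/5*(-1/45692) + 117*(1/6508) = 256/57115 + 117/6508 = 8348503/371704420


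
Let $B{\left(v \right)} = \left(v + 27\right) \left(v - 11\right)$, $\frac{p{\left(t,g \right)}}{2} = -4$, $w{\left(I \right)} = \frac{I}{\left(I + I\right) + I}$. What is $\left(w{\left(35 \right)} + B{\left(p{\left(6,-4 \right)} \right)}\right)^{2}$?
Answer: $\frac{1170724}{9} \approx 1.3008 \cdot 10^{5}$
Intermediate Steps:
$w{\left(I \right)} = \frac{1}{3}$ ($w{\left(I \right)} = \frac{I}{2 I + I} = \frac{I}{3 I} = I \frac{1}{3 I} = \frac{1}{3}$)
$p{\left(t,g \right)} = -8$ ($p{\left(t,g \right)} = 2 \left(-4\right) = -8$)
$B{\left(v \right)} = \left(-11 + v\right) \left(27 + v\right)$ ($B{\left(v \right)} = \left(27 + v\right) \left(-11 + v\right) = \left(-11 + v\right) \left(27 + v\right)$)
$\left(w{\left(35 \right)} + B{\left(p{\left(6,-4 \right)} \right)}\right)^{2} = \left(\frac{1}{3} + \left(-297 + \left(-8\right)^{2} + 16 \left(-8\right)\right)\right)^{2} = \left(\frac{1}{3} - 361\right)^{2} = \left(- \frac{1082}{3}\right)^{2} = \frac{1170724}{9}$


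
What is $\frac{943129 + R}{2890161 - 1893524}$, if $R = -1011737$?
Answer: $- \frac{68608}{996637} \approx -0.06884$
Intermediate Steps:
$\frac{943129 + R}{2890161 - 1893524} = \frac{943129 - 1011737}{2890161 - 1893524} = - \frac{68608}{996637}$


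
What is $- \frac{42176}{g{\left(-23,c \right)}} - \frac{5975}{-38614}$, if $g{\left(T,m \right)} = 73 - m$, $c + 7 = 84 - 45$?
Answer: $- \frac{1628339089}{1583174} \approx -1028.5$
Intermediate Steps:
$c = 32$ ($c = -7 + \left(84 - 45\right) = -7 + 39 = 32$)
$- \frac{42176}{g{\left(-23,c \right)}} - \frac{5975}{-38614} = - \frac{42176}{73 - 32} - \frac{5975}{-38614} = - \frac{42176}{73 - 32} - - \frac{5975}{38614} = - \frac{42176}{41} + \frac{5975}{38614} = - \frac{1628339089}{1583174}$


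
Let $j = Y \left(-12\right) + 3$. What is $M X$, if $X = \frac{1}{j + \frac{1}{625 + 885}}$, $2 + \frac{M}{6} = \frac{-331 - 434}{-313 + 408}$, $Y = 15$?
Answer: $\frac{1730460}{5078111} \approx 0.34077$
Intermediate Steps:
$j = -177$ ($j = 15 \left(-12\right) + 3 = -180 + 3 = -177$)
$M = - \frac{1146}{19}$ ($M = -12 + 6 \frac{-331 - 434}{-313 + 408} = -12 + 6 \left(- \frac{765}{95}\right) = -12 + 6 \left(\left(-765\right) \frac{1}{95}\right) = -12 + 6 \left(- \frac{153}{19}\right) = -12 - \frac{918}{19} = - \frac{1146}{19} \approx -60.316$)
$X = - \frac{1510}{267269}$ ($X = \frac{1}{-177 + \frac{1}{625 + 885}} = \frac{1}{-177 + \frac{1}{1510}} = \frac{1}{- \frac{267269}{1510}} = - \frac{1510}{267269} \approx -0.0056497$)
$M X = \left(- \frac{1146}{19}\right) \left(- \frac{1510}{267269}\right) = \frac{1730460}{5078111}$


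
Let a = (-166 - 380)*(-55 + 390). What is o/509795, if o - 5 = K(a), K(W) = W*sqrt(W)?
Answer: 1/101959 - 2814*I*sqrt(182910)/7843 ≈ 9.8079e-6 - 153.45*I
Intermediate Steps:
a = -182910 (a = -546*335 = -182910)
K(W) = W**(3/2)
o = 5 - 182910*I*sqrt(182910) (o = 5 + (-182910)**(3/2) = 5 - 182910*I*sqrt(182910) ≈ 5.0 - 7.8227e+7*I)
o/509795 = (5 - 182910*I*sqrt(182910))/509795 = (5 - 182910*I*sqrt(182910))*(1/509795) = 1/101959 - 2814*I*sqrt(182910)/7843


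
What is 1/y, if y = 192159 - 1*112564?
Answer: 1/79595 ≈ 1.2564e-5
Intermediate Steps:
y = 79595 (y = 192159 - 112564 = 79595)
1/y = 1/79595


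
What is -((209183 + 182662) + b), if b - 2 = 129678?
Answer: -521525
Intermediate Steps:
b = 129680 (b = 2 + 129678 = 129680)
-((209183 + 182662) + b) = -((209183 + 182662) + 129680) = -(391845 + 129680) = -1*521525 = -521525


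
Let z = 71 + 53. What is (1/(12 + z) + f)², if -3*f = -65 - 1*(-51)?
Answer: 3636649/166464 ≈ 21.846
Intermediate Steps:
z = 124
f = 14/3 (f = -(-65 - 1*(-51))/3 = -(-65 + 51)/3 = -⅓*(-14) = 14/3 ≈ 4.6667)
(1/(12 + z) + f)² = (1/(12 + 124) + 14/3)² = (1/136 + 14/3)² = (1907/408)² = 3636649/166464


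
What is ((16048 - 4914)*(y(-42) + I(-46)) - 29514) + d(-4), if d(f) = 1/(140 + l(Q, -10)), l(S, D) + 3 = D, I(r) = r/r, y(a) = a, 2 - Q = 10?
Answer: -61723015/127 ≈ -4.8601e+5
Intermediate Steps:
Q = -8 (Q = 2 - 1*10 = 2 - 10 = -8)
I(r) = 1
l(S, D) = -3 + D
d(f) = 1/127 (d(f) = 1/(140 + (-3 - 10)) = 1/(140 - 13) = 1/127)
((16048 - 4914)*(y(-42) + I(-46)) - 29514) + d(-4) = ((16048 - 4914)*(-42 + 1) - 29514) + 1/127 = (11134*(-41) - 29514) + 1/127 = (-456494 - 29514) + 1/127 = -486008 + 1/127 = -61723015/127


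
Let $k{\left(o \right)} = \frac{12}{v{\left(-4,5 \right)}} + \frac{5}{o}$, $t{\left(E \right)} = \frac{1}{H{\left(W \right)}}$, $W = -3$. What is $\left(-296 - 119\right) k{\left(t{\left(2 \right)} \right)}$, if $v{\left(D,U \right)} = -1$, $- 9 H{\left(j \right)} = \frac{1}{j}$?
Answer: $\frac{132385}{27} \approx 4903.1$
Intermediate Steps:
$H{\left(j \right)} = - \frac{1}{9 j}$
$t{\left(E \right)} = 27$ ($t{\left(E \right)} = \frac{1}{\left(- \frac{1}{9}\right) \frac{1}{-3}} = \frac{1}{\left(- \frac{1}{9}\right) \left(- \frac{1}{3}\right)} = \frac{1}{\frac{1}{27}} = 27$)
$k{\left(o \right)} = -12 + \frac{5}{o}$ ($k{\left(o \right)} = \frac{12}{-1} + \frac{5}{o} = 12 \left(-1\right) + \frac{5}{o} = -12 + \frac{5}{o}$)
$\left(-296 - 119\right) k{\left(t{\left(2 \right)} \right)} = \left(-296 - 119\right) \left(-12 + \frac{5}{27}\right) = - 415 \left(-12 + 5 \cdot \frac{1}{27}\right) = - 415 \left(-12 + \frac{5}{27}\right) = \left(-415\right) \left(- \frac{319}{27}\right) = \frac{132385}{27}$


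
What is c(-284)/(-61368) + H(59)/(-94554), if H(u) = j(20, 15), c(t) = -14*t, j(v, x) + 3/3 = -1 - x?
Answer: -918881/14222034 ≈ -0.064610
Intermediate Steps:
j(v, x) = -2 - x (j(v, x) = -1 + (-1 - x) = -2 - x)
H(u) = -17 (H(u) = -2 - 1*15 = -2 - 15 = -17)
c(-284)/(-61368) + H(59)/(-94554) = -14*(-284)/(-61368) - 17/(-94554) = 3976*(-1/61368) - 17*(-1/94554) = -497/7671 + 1/5562 = -918881/14222034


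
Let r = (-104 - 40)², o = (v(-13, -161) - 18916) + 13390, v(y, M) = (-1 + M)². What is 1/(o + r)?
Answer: 1/41454 ≈ 2.4123e-5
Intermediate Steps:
o = 20718 (o = ((-1 - 161)² - 18916) + 13390 = ((-162)² - 18916) + 13390 = (26244 - 18916) + 13390 = 7328 + 13390 = 20718)
r = 20736 (r = (-144)² = 20736)
1/(o + r) = 1/(20718 + 20736) = 1/41454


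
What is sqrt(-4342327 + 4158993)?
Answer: I*sqrt(183334) ≈ 428.18*I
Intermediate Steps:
sqrt(-4342327 + 4158993) = sqrt(-183334) = I*sqrt(183334)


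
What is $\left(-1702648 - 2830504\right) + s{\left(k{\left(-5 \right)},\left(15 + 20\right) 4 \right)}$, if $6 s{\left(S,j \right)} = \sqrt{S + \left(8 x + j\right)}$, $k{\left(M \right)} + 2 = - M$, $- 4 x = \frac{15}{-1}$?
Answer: $-4533152 + \frac{\sqrt{173}}{6} \approx -4.5332 \cdot 10^{6}$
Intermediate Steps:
$x = \frac{15}{4}$ ($x = - \frac{15 \frac{1}{-1}}{4} = - \frac{15 \left(-1\right)}{4} = \left(- \frac{1}{4}\right) \left(-15\right) = \frac{15}{4} \approx 3.75$)
$k{\left(M \right)} = -2 - M$
$s{\left(S,j \right)} = \frac{\sqrt{30 + S + j}}{6}$ ($s{\left(S,j \right)} = \frac{\sqrt{S + \left(8 \cdot \frac{15}{4} + j\right)}}{6} = \frac{\sqrt{S + \left(30 + j\right)}}{6} = \frac{\sqrt{30 + S + j}}{6}$)
$\left(-1702648 - 2830504\right) + s{\left(k{\left(-5 \right)},\left(15 + 20\right) 4 \right)} = \left(-1702648 - 2830504\right) + \frac{\sqrt{30 - -3 + \left(15 + 20\right) 4}}{6} = -4533152 + \frac{\sqrt{30 + \left(-2 + 5\right) + 35 \cdot 4}}{6} = -4533152 + \frac{\sqrt{30 + 3 + 140}}{6} = -4533152 + \frac{\sqrt{173}}{6}$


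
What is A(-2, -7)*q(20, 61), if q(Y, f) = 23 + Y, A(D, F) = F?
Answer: -301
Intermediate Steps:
A(-2, -7)*q(20, 61) = -7*(23 + 20) = -7*43 = -301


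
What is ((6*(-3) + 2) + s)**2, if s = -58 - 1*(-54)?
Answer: 400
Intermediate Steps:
s = -4 (s = -58 + 54 = -4)
((6*(-3) + 2) + s)**2 = ((6*(-3) + 2) - 4)**2 = ((-18 + 2) - 4)**2 = (-16 - 4)**2 = (-20)**2 = 400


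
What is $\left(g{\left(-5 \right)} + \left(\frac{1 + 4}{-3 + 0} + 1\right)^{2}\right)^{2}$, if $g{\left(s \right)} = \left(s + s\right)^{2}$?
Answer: $\frac{817216}{81} \approx 10089.0$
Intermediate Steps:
$g{\left(s \right)} = 4 s^{2}$ ($g{\left(s \right)} = \left(2 s\right)^{2} = 4 s^{2}$)
$\left(g{\left(-5 \right)} + \left(\frac{1 + 4}{-3 + 0} + 1\right)^{2}\right)^{2} = \left(4 \left(-5\right)^{2} + \left(\frac{1 + 4}{-3 + 0} + 1\right)^{2}\right)^{2} = \left(4 \cdot 25 + \left(\frac{5}{-3} + 1\right)^{2}\right)^{2} = \left(100 + \left(5 \left(- \frac{1}{3}\right) + 1\right)^{2}\right)^{2} = \left(100 + \left(- \frac{5}{3} + 1\right)^{2}\right)^{2} = \left(100 + \left(- \frac{2}{3}\right)^{2}\right)^{2} = \left(100 + \frac{4}{9}\right)^{2} = \left(\frac{904}{9}\right)^{2} = \frac{817216}{81}$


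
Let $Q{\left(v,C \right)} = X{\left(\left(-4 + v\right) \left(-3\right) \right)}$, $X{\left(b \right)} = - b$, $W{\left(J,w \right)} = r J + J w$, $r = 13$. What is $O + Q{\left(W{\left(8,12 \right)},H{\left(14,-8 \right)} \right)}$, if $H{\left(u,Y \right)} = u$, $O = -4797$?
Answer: $-4209$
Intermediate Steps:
$W{\left(J,w \right)} = 13 J + J w$
$Q{\left(v,C \right)} = -12 + 3 v$ ($Q{\left(v,C \right)} = - \left(-4 + v\right) \left(-3\right) = - (12 - 3 v) = -12 + 3 v$)
$O + Q{\left(W{\left(8,12 \right)},H{\left(14,-8 \right)} \right)} = -4797 - \left(12 - 3 \cdot 8 \left(13 + 12\right)\right) = -4797 - \left(12 - 3 \cdot 8 \cdot 25\right) = -4797 + \left(-12 + 3 \cdot 200\right) = -4797 + \left(-12 + 600\right) = -4797 + 588 = -4209$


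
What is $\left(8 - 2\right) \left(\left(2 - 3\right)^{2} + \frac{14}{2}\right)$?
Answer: $48$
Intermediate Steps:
$\left(8 - 2\right) \left(\left(2 - 3\right)^{2} + \frac{14}{2}\right) = 6 \left(\left(-1\right)^{2} + 14 \cdot \frac{1}{2}\right) = 6 \left(1 + 7\right) = 6 \cdot 8 = 48$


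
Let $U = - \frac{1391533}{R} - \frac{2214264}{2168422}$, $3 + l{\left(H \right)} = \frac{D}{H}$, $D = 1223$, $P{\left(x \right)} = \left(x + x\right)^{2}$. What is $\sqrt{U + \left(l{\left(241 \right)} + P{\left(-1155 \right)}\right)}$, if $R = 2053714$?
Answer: $\frac{\sqrt{9092408024179237132413828068305894}}{41278837971278} \approx 2310.0$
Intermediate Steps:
$P{\left(x \right)} = 4 x^{2}$ ($P{\left(x \right)} = \left(2 x\right)^{2} = 4 x^{2}$)
$l{\left(H \right)} = -3 + \frac{1223}{H}$
$U = - \frac{290957528747}{171281485358}$ ($U = - \frac{1391533}{2053714} - \frac{2214264}{2168422} = \left(-1391533\right) \frac{1}{2053714} - \frac{1107132}{1084211} = - \frac{107041}{157978} - \frac{1107132}{1084211} = - \frac{290957528747}{171281485358} \approx -1.6987$)
$\sqrt{U + \left(l{\left(241 \right)} + P{\left(-1155 \right)}\right)} = \sqrt{- \frac{290957528747}{171281485358} - \left(3 - 5336100 - \frac{1223}{241}\right)} = \sqrt{- \frac{290957528747}{171281485358} + \left(\left(-3 + 1223 \cdot \frac{1}{241}\right) + 4 \cdot 1334025\right)} = \sqrt{- \frac{290957528747}{171281485358} + \left(\left(-3 + \frac{1223}{241}\right) + 5336100\right)} = \sqrt{- \frac{290957528747}{171281485358} + \left(\frac{500}{241} + 5336100\right)} = \sqrt{- \frac{290957528747}{171281485358} + \frac{1286000600}{241}} = \sqrt{\frac{220268022818514786773}{41278837971278}} = \frac{\sqrt{9092408024179237132413828068305894}}{41278837971278}$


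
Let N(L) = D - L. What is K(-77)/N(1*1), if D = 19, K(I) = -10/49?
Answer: -5/441 ≈ -0.011338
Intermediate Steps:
K(I) = -10/49 (K(I) = -10*1/49 = -10/49)
N(L) = 19 - L
K(-77)/N(1*1) = -10/(49*(19 - 1)) = -10/49/18 = -10/49*1/18 = -5/441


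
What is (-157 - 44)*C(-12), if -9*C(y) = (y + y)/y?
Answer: 134/3 ≈ 44.667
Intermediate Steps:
C(y) = -2/9 (C(y) = -(y + y)/(9*y) = -2*y/(9*y) = -⅑*2 = -2/9)
(-157 - 44)*C(-12) = (-157 - 44)*(-2/9) = -201*(-2/9) = 134/3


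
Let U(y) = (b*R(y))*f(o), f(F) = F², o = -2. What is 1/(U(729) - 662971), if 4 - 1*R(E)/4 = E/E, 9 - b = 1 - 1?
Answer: -1/662539 ≈ -1.5093e-6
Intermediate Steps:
b = 9 (b = 9 - (1 - 1) = 9 - 1*0 = 9 + 0 = 9)
R(E) = 12 (R(E) = 16 - 4*E/E = 16 - 4*1 = 16 - 4 = 12)
U(y) = 432 (U(y) = (9*12)*(-2)² = 108*4 = 432)
1/(U(729) - 662971) = 1/(432 - 662971) = 1/(-662539) = -1/662539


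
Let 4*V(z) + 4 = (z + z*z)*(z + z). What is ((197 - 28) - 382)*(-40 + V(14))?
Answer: -304377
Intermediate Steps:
V(z) = -1 + z*(z + z**2)/2 (V(z) = -1 + ((z + z*z)*(z + z))/4 = -1 + ((z + z**2)*(2*z))/4 = -1 + (2*z*(z + z**2))/4 = -1 + z*(z + z**2)/2)
((197 - 28) - 382)*(-40 + V(14)) = ((197 - 28) - 382)*(-40 + (-1 + (1/2)*14**2 + (1/2)*14**3)) = (169 - 382)*(-40 + (-1 + (1/2)*196 + (1/2)*2744)) = -213*(-40 + (-1 + 98 + 1372)) = -213*(-40 + 1469) = -213*1429 = -304377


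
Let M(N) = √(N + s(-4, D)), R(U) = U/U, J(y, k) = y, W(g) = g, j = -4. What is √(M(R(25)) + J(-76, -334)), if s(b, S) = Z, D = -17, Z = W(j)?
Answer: √(-76 + I*√3) ≈ 0.09933 + 8.7184*I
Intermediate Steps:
Z = -4
s(b, S) = -4
R(U) = 1
M(N) = √(-4 + N) (M(N) = √(N - 4) = √(-4 + N))
√(M(R(25)) + J(-76, -334)) = √(√(-4 + 1) - 76) = √(√(-3) - 76) = √(I*√3 - 76) = √(-76 + I*√3)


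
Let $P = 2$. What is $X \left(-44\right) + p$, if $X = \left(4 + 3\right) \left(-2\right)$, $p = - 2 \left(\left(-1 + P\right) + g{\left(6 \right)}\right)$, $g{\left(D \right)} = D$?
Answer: $602$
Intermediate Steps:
$p = -14$ ($p = - 2 \left(\left(-1 + 2\right) + 6\right) = - 2 \left(1 + 6\right) = \left(-2\right) 7 = -14$)
$X = -14$ ($X = 7 \left(-2\right) = -14$)
$X \left(-44\right) + p = \left(-14\right) \left(-44\right) - 14 = 616 - 14 = 602$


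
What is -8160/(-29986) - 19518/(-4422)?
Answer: 4707199/1004531 ≈ 4.6860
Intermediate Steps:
-8160/(-29986) - 19518/(-4422) = -8160*(-1/29986) - 19518*(-1/4422) = 4080/14993 + 3253/737 = 4707199/1004531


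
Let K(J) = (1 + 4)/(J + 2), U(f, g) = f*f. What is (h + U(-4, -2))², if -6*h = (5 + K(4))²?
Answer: 4977361/46656 ≈ 106.68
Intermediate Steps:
U(f, g) = f²
K(J) = 5/(2 + J)
h = -1225/216 (h = -(5 + 5/(2 + 4))²/6 = -(5 + 5/6)²/6 = -(5 + 5*(⅙))²/6 = -(5 + ⅚)²/6 = -(35/6)²/6 = -⅙*1225/36 = -1225/216 ≈ -5.6713)
(h + U(-4, -2))² = (-1225/216 + (-4)²)² = (-1225/216 + 16)² = (2231/216)² = 4977361/46656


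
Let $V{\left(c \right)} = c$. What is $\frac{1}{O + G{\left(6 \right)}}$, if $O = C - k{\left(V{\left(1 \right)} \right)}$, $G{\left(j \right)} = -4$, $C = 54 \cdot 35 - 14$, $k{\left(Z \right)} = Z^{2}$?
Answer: $\frac{1}{1871} \approx 0.00053447$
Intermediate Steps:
$C = 1876$ ($C = 1890 - 14 = 1876$)
$O = 1875$ ($O = 1876 - 1^{2} = 1876 - 1 = 1875$)
$\frac{1}{O + G{\left(6 \right)}} = \frac{1}{1875 - 4} = \frac{1}{1871}$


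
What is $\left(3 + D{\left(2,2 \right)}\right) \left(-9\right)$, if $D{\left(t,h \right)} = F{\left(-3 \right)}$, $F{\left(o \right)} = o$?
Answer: $0$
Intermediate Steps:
$D{\left(t,h \right)} = -3$
$\left(3 + D{\left(2,2 \right)}\right) \left(-9\right) = \left(3 - 3\right) \left(-9\right) = 0 \left(-9\right) = 0$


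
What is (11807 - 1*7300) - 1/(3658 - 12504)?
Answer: 39868923/8846 ≈ 4507.0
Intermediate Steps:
(11807 - 1*7300) - 1/(3658 - 12504) = (11807 - 7300) - 1/(-8846) = 4507 - 1*(-1/8846) = 4507 + 1/8846 = 39868923/8846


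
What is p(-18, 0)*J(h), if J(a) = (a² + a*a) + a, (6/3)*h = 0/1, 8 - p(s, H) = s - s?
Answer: 0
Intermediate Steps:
p(s, H) = 8 (p(s, H) = 8 - (s - s) = 8 - 1*0 = 8 + 0 = 8)
h = 0 (h = (0/1)/2 = (0*1)/2 = (½)*0 = 0)
J(a) = a + 2*a² (J(a) = (a² + a²) + a = 2*a² + a = a + 2*a²)
p(-18, 0)*J(h) = 8*(0*(1 + 2*0)) = 8*(0*(1 + 0)) = 8*(0*1) = 8*0 = 0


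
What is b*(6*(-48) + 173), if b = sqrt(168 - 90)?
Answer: -115*sqrt(78) ≈ -1015.7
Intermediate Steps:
b = sqrt(78) ≈ 8.8318
b*(6*(-48) + 173) = sqrt(78)*(6*(-48) + 173) = sqrt(78)*(-288 + 173) = sqrt(78)*(-115) = -115*sqrt(78)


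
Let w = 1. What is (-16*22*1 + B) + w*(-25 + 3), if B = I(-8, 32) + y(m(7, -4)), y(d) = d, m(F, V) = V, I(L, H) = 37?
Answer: -341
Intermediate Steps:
B = 33 (B = 37 - 4 = 33)
(-16*22*1 + B) + w*(-25 + 3) = (-16*22*1 + 33) + 1*(-25 + 3) = (-352*1 + 33) + 1*(-22) = (-352 + 33) - 22 = -319 - 22 = -341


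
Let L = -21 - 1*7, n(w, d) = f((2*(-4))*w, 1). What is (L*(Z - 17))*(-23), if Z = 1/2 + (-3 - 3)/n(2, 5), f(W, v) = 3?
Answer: -11914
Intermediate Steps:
n(w, d) = 3
Z = -3/2 (Z = 1/2 + (-3 - 3)/3 = 1*(½) - 6*⅓ = ½ - 2 = -3/2 ≈ -1.5000)
L = -28 (L = -21 - 7 = -28)
(L*(Z - 17))*(-23) = -28*(-3/2 - 17)*(-23) = -28*(-37/2)*(-23) = 518*(-23) = -11914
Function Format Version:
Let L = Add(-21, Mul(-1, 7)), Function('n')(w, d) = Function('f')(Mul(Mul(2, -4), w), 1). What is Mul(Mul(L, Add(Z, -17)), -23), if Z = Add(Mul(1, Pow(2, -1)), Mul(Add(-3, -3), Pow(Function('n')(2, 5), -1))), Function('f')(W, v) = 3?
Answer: -11914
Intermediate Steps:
Function('n')(w, d) = 3
Z = Rational(-3, 2) (Z = Add(Mul(1, Pow(2, -1)), Mul(Add(-3, -3), Pow(3, -1))) = Add(Mul(1, Rational(1, 2)), Mul(-6, Rational(1, 3))) = Add(Rational(1, 2), -2) = Rational(-3, 2) ≈ -1.5000)
L = -28 (L = Add(-21, -7) = -28)
Mul(Mul(L, Add(Z, -17)), -23) = Mul(Mul(-28, Add(Rational(-3, 2), -17)), -23) = Mul(Mul(-28, Rational(-37, 2)), -23) = Mul(518, -23) = -11914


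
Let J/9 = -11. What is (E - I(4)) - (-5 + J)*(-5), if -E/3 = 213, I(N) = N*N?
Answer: -1175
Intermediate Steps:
J = -99 (J = 9*(-11) = -99)
I(N) = N²
E = -639 (E = -3*213 = -639)
(E - I(4)) - (-5 + J)*(-5) = (-639 - 1*4²) - (-5 - 99)*(-5) = (-639 - 1*16) - (-104)*(-5) = (-639 - 16) - 1*520 = -655 - 520 = -1175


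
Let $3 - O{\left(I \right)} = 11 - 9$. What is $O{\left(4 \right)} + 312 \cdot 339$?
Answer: $105769$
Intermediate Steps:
$O{\left(I \right)} = 1$ ($O{\left(I \right)} = 3 - \left(11 - 9\right) = 3 - 2 = 1$)
$O{\left(4 \right)} + 312 \cdot 339 = 1 + 312 \cdot 339 = 1 + 105768 = 105769$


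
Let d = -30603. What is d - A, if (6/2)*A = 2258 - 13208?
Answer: -26953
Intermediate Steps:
A = -3650 (A = (2258 - 13208)/3 = (1/3)*(-10950) = -3650)
d - A = -30603 - 1*(-3650) = -30603 + 3650 = -26953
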